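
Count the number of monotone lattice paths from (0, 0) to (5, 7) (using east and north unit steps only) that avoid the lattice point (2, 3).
Number of paths = 442

Total paths from (0, 0) to (5, 7): C(12, 5) = 792. Paths through (2, 3): (paths (0, 0) → (2, 3)) × (paths (2, 3) → (5, 7)) = C(5, 2) · C(7, 3) = 10 · 35 = 350. Avoidance count = 792 − 350 = 442.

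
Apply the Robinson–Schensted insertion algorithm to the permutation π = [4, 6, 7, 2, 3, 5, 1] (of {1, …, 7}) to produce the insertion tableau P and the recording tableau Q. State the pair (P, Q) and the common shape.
P = [1, 3, 5] / [2, 6, 7] / [4];  Q = [1, 2, 3] / [4, 5, 6] / [7];  common shape = (3, 3, 1)

Row-insert the values π_1, π_2, … into P one at a time, bumping the leftmost entry strictly greater than the inserted value down to the next row. The recording tableau Q records, in position (i, j), the step at which that cell was added to P.
  Insert 4 (step 1): P = [4];  Q = [1]
  Insert 6 (step 2): P = [4, 6];  Q = [1, 2]
  Insert 7 (step 3): P = [4, 6, 7];  Q = [1, 2, 3]
  Insert 2 (step 4): P = [2, 6, 7] / [4];  Q = [1, 2, 3] / [4]
  Insert 3 (step 5): P = [2, 3, 7] / [4, 6];  Q = [1, 2, 3] / [4, 5]
  Insert 5 (step 6): P = [2, 3, 5] / [4, 6, 7];  Q = [1, 2, 3] / [4, 5, 6]
  Insert 1 (step 7): P = [1, 3, 5] / [2, 6, 7] / [4];  Q = [1, 2, 3] / [4, 5, 6] / [7]
Final shape: (3, 3, 1).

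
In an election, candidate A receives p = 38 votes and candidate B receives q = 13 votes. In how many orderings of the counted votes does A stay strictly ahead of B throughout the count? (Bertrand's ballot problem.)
Strict-lead orderings = 233460867500

Total orderings of the 51 votes with 38 for A: C(51, 38) = 476260169700. By the Bertrand ballot formula (Cycle Lemma / reflection principle), the number of orderings in which A is strictly ahead of B throughout is (p − q)/(p + q) · C(p + q, p) = (38 − 13)/(38 + 13) · 476260169700 = 233460867500.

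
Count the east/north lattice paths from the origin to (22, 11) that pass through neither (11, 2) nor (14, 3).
Number of paths = 175699680

Inclusion–exclusion. Total paths: C(33, 22) = 193536720. Through P₁: C(13, 11)·C(20, 11) = 13100880. Through P₂: C(17, 14)·C(16, 8) = 8751600. Since P₁ is strictly southwest of P₂, a monotone path through both must visit P₁ then P₂; paths through both = C(13, 11)·C(4, 3)·C(16, 8) = 4015440. Avoid both = 193536720 − 13100880 − 8751600 + 4015440 = 175699680.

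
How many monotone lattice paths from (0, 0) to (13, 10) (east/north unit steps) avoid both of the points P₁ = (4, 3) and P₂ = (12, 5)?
Number of paths = 715988

Inclusion–exclusion. Total paths: C(23, 13) = 1144066. Through P₁: C(7, 4)·C(16, 9) = 400400. Through P₂: C(17, 12)·C(6, 1) = 37128. Since P₁ is strictly southwest of P₂, a monotone path through both must visit P₁ then P₂; paths through both = C(7, 4)·C(10, 8)·C(6, 1) = 9450. Avoid both = 1144066 − 400400 − 37128 + 9450 = 715988.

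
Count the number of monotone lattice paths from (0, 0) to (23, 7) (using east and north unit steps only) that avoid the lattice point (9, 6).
Number of paths = 1960725

Total paths from (0, 0) to (23, 7): C(30, 23) = 2035800. Paths through (9, 6): (paths (0, 0) → (9, 6)) × (paths (9, 6) → (23, 7)) = C(15, 9) · C(15, 14) = 5005 · 15 = 75075. Avoidance count = 2035800 − 75075 = 1960725.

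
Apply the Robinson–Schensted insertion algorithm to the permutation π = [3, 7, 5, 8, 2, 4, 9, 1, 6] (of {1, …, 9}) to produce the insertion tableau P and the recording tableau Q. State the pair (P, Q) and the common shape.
P = [1, 4, 6, 9] / [2, 5, 8] / [3] / [7];  Q = [1, 2, 4, 7] / [3, 6, 9] / [5] / [8];  common shape = (4, 3, 1, 1)

Row-insert the values π_1, π_2, … into P one at a time, bumping the leftmost entry strictly greater than the inserted value down to the next row. The recording tableau Q records, in position (i, j), the step at which that cell was added to P.
  Insert 3 (step 1): P = [3];  Q = [1]
  Insert 7 (step 2): P = [3, 7];  Q = [1, 2]
  Insert 5 (step 3): P = [3, 5] / [7];  Q = [1, 2] / [3]
  Insert 8 (step 4): P = [3, 5, 8] / [7];  Q = [1, 2, 4] / [3]
  Insert 2 (step 5): P = [2, 5, 8] / [3] / [7];  Q = [1, 2, 4] / [3] / [5]
  Insert 4 (step 6): P = [2, 4, 8] / [3, 5] / [7];  Q = [1, 2, 4] / [3, 6] / [5]
  Insert 9 (step 7): P = [2, 4, 8, 9] / [3, 5] / [7];  Q = [1, 2, 4, 7] / [3, 6] / [5]
  Insert 1 (step 8): P = [1, 4, 8, 9] / [2, 5] / [3] / [7];  Q = [1, 2, 4, 7] / [3, 6] / [5] / [8]
  Insert 6 (step 9): P = [1, 4, 6, 9] / [2, 5, 8] / [3] / [7];  Q = [1, 2, 4, 7] / [3, 6, 9] / [5] / [8]
Final shape: (4, 3, 1, 1).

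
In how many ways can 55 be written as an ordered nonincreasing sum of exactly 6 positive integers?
p(55, 6 parts) = 8442

Partitions of n into exactly k parts are in bijection with partitions of n − k into at most k parts (subtract 1 from each part). So p(55, exactly 6) = p(49, parts ≤ 6). Computing via the recurrence p(m, j) = p(m, j−1) + p(m−j, j) gives 8442.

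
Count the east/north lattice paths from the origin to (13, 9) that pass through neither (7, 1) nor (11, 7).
Number of paths = 292532

Inclusion–exclusion. Total paths: C(22, 13) = 497420. Through P₁: C(8, 7)·C(14, 6) = 24024. Through P₂: C(18, 11)·C(4, 2) = 190944. Since P₁ is strictly southwest of P₂, a monotone path through both must visit P₁ then P₂; paths through both = C(8, 7)·C(10, 4)·C(4, 2) = 10080. Avoid both = 497420 − 24024 − 190944 + 10080 = 292532.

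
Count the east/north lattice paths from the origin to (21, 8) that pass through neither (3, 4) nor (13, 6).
Number of paths = 2919130

Inclusion–exclusion. Total paths: C(29, 21) = 4292145. Through P₁: C(7, 3)·C(22, 18) = 256025. Through P₂: C(19, 13)·C(10, 8) = 1220940. Since P₁ is strictly southwest of P₂, a monotone path through both must visit P₁ then P₂; paths through both = C(7, 3)·C(12, 10)·C(10, 8) = 103950. Avoid both = 4292145 − 256025 − 1220940 + 103950 = 2919130.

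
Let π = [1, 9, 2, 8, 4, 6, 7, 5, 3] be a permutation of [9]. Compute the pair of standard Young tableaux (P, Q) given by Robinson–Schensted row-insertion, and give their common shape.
P = [1, 2, 3, 5, 7] / [4] / [6] / [8] / [9];  Q = [1, 2, 4, 6, 7] / [3] / [5] / [8] / [9];  common shape = (5, 1, 1, 1, 1)

Row-insert the values π_1, π_2, … into P one at a time, bumping the leftmost entry strictly greater than the inserted value down to the next row. The recording tableau Q records, in position (i, j), the step at which that cell was added to P.
  Insert 1 (step 1): P = [1];  Q = [1]
  Insert 9 (step 2): P = [1, 9];  Q = [1, 2]
  Insert 2 (step 3): P = [1, 2] / [9];  Q = [1, 2] / [3]
  Insert 8 (step 4): P = [1, 2, 8] / [9];  Q = [1, 2, 4] / [3]
  Insert 4 (step 5): P = [1, 2, 4] / [8] / [9];  Q = [1, 2, 4] / [3] / [5]
  Insert 6 (step 6): P = [1, 2, 4, 6] / [8] / [9];  Q = [1, 2, 4, 6] / [3] / [5]
  Insert 7 (step 7): P = [1, 2, 4, 6, 7] / [8] / [9];  Q = [1, 2, 4, 6, 7] / [3] / [5]
  Insert 5 (step 8): P = [1, 2, 4, 5, 7] / [6] / [8] / [9];  Q = [1, 2, 4, 6, 7] / [3] / [5] / [8]
  Insert 3 (step 9): P = [1, 2, 3, 5, 7] / [4] / [6] / [8] / [9];  Q = [1, 2, 4, 6, 7] / [3] / [5] / [8] / [9]
Final shape: (5, 1, 1, 1, 1).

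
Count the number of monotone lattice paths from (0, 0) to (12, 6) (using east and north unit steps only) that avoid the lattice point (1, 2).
Number of paths = 14469

Total paths from (0, 0) to (12, 6): C(18, 12) = 18564. Paths through (1, 2): (paths (0, 0) → (1, 2)) × (paths (1, 2) → (12, 6)) = C(3, 1) · C(15, 11) = 3 · 1365 = 4095. Avoidance count = 18564 − 4095 = 14469.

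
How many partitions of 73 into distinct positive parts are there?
q(73) = 40026

A partition into distinct parts is a strictly decreasing sequence summing to n. The recurrence d(n, m) = d(n, m−1) + d(n−m, m−1) (use part m at most once) with q(n) = d(n, n) gives q(73) = 40026. (Euler's theorem: # distinct-part partitions = # odd-part partitions.)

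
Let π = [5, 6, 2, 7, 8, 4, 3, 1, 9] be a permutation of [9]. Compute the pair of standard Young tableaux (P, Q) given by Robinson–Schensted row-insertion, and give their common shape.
P = [1, 3, 7, 8, 9] / [2, 6] / [4] / [5];  Q = [1, 2, 4, 5, 9] / [3, 6] / [7] / [8];  common shape = (5, 2, 1, 1)

Row-insert the values π_1, π_2, … into P one at a time, bumping the leftmost entry strictly greater than the inserted value down to the next row. The recording tableau Q records, in position (i, j), the step at which that cell was added to P.
  Insert 5 (step 1): P = [5];  Q = [1]
  Insert 6 (step 2): P = [5, 6];  Q = [1, 2]
  Insert 2 (step 3): P = [2, 6] / [5];  Q = [1, 2] / [3]
  Insert 7 (step 4): P = [2, 6, 7] / [5];  Q = [1, 2, 4] / [3]
  Insert 8 (step 5): P = [2, 6, 7, 8] / [5];  Q = [1, 2, 4, 5] / [3]
  Insert 4 (step 6): P = [2, 4, 7, 8] / [5, 6];  Q = [1, 2, 4, 5] / [3, 6]
  Insert 3 (step 7): P = [2, 3, 7, 8] / [4, 6] / [5];  Q = [1, 2, 4, 5] / [3, 6] / [7]
  Insert 1 (step 8): P = [1, 3, 7, 8] / [2, 6] / [4] / [5];  Q = [1, 2, 4, 5] / [3, 6] / [7] / [8]
  Insert 9 (step 9): P = [1, 3, 7, 8, 9] / [2, 6] / [4] / [5];  Q = [1, 2, 4, 5, 9] / [3, 6] / [7] / [8]
Final shape: (5, 2, 1, 1).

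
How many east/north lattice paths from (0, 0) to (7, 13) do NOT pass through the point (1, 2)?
Number of paths = 40392

Total paths from (0, 0) to (7, 13): C(20, 7) = 77520. Paths through (1, 2): (paths (0, 0) → (1, 2)) × (paths (1, 2) → (7, 13)) = C(3, 1) · C(17, 6) = 3 · 12376 = 37128. Avoidance count = 77520 − 37128 = 40392.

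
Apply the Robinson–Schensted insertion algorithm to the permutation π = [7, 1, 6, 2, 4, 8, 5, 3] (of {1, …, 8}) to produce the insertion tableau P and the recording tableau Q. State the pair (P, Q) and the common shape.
P = [1, 2, 3, 5] / [4, 8] / [6] / [7];  Q = [1, 3, 5, 6] / [2, 7] / [4] / [8];  common shape = (4, 2, 1, 1)

Row-insert the values π_1, π_2, … into P one at a time, bumping the leftmost entry strictly greater than the inserted value down to the next row. The recording tableau Q records, in position (i, j), the step at which that cell was added to P.
  Insert 7 (step 1): P = [7];  Q = [1]
  Insert 1 (step 2): P = [1] / [7];  Q = [1] / [2]
  Insert 6 (step 3): P = [1, 6] / [7];  Q = [1, 3] / [2]
  Insert 2 (step 4): P = [1, 2] / [6] / [7];  Q = [1, 3] / [2] / [4]
  Insert 4 (step 5): P = [1, 2, 4] / [6] / [7];  Q = [1, 3, 5] / [2] / [4]
  Insert 8 (step 6): P = [1, 2, 4, 8] / [6] / [7];  Q = [1, 3, 5, 6] / [2] / [4]
  Insert 5 (step 7): P = [1, 2, 4, 5] / [6, 8] / [7];  Q = [1, 3, 5, 6] / [2, 7] / [4]
  Insert 3 (step 8): P = [1, 2, 3, 5] / [4, 8] / [6] / [7];  Q = [1, 3, 5, 6] / [2, 7] / [4] / [8]
Final shape: (4, 2, 1, 1).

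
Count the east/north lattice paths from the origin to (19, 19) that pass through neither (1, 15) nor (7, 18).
Number of paths = 35338915132

Inclusion–exclusion. Total paths: C(38, 19) = 35345263800. Through P₁: C(16, 1)·C(22, 18) = 117040. Through P₂: C(25, 7)·C(13, 12) = 6249100. Since P₁ is strictly southwest of P₂, a monotone path through both must visit P₁ then P₂; paths through both = C(16, 1)·C(9, 6)·C(13, 12) = 17472. Avoid both = 35345263800 − 117040 − 6249100 + 17472 = 35338915132.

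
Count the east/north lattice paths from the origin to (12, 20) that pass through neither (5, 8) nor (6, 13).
Number of paths = 127635924

Inclusion–exclusion. Total paths: C(32, 12) = 225792840. Through P₁: C(13, 5)·C(19, 7) = 64849356. Through P₂: C(19, 6)·C(13, 6) = 46558512. Since P₁ is strictly southwest of P₂, a monotone path through both must visit P₁ then P₂; paths through both = C(13, 5)·C(6, 1)·C(13, 6) = 13250952. Avoid both = 225792840 − 64849356 − 46558512 + 13250952 = 127635924.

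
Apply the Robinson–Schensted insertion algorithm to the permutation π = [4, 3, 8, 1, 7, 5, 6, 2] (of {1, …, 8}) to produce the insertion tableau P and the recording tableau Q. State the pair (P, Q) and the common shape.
P = [1, 2, 6] / [3, 5] / [4, 7] / [8];  Q = [1, 3, 7] / [2, 5] / [4, 6] / [8];  common shape = (3, 2, 2, 1)

Row-insert the values π_1, π_2, … into P one at a time, bumping the leftmost entry strictly greater than the inserted value down to the next row. The recording tableau Q records, in position (i, j), the step at which that cell was added to P.
  Insert 4 (step 1): P = [4];  Q = [1]
  Insert 3 (step 2): P = [3] / [4];  Q = [1] / [2]
  Insert 8 (step 3): P = [3, 8] / [4];  Q = [1, 3] / [2]
  Insert 1 (step 4): P = [1, 8] / [3] / [4];  Q = [1, 3] / [2] / [4]
  Insert 7 (step 5): P = [1, 7] / [3, 8] / [4];  Q = [1, 3] / [2, 5] / [4]
  Insert 5 (step 6): P = [1, 5] / [3, 7] / [4, 8];  Q = [1, 3] / [2, 5] / [4, 6]
  Insert 6 (step 7): P = [1, 5, 6] / [3, 7] / [4, 8];  Q = [1, 3, 7] / [2, 5] / [4, 6]
  Insert 2 (step 8): P = [1, 2, 6] / [3, 5] / [4, 7] / [8];  Q = [1, 3, 7] / [2, 5] / [4, 6] / [8]
Final shape: (3, 2, 2, 1).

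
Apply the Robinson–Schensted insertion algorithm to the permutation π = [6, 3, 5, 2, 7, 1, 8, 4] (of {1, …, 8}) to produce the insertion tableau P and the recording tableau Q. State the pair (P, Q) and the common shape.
P = [1, 4, 7, 8] / [2, 5] / [3] / [6];  Q = [1, 3, 5, 7] / [2, 8] / [4] / [6];  common shape = (4, 2, 1, 1)

Row-insert the values π_1, π_2, … into P one at a time, bumping the leftmost entry strictly greater than the inserted value down to the next row. The recording tableau Q records, in position (i, j), the step at which that cell was added to P.
  Insert 6 (step 1): P = [6];  Q = [1]
  Insert 3 (step 2): P = [3] / [6];  Q = [1] / [2]
  Insert 5 (step 3): P = [3, 5] / [6];  Q = [1, 3] / [2]
  Insert 2 (step 4): P = [2, 5] / [3] / [6];  Q = [1, 3] / [2] / [4]
  Insert 7 (step 5): P = [2, 5, 7] / [3] / [6];  Q = [1, 3, 5] / [2] / [4]
  Insert 1 (step 6): P = [1, 5, 7] / [2] / [3] / [6];  Q = [1, 3, 5] / [2] / [4] / [6]
  Insert 8 (step 7): P = [1, 5, 7, 8] / [2] / [3] / [6];  Q = [1, 3, 5, 7] / [2] / [4] / [6]
  Insert 4 (step 8): P = [1, 4, 7, 8] / [2, 5] / [3] / [6];  Q = [1, 3, 5, 7] / [2, 8] / [4] / [6]
Final shape: (4, 2, 1, 1).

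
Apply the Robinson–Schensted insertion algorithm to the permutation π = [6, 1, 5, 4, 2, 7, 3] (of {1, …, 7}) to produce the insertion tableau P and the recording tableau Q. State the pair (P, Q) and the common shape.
P = [1, 2, 3] / [4, 7] / [5] / [6];  Q = [1, 3, 6] / [2, 7] / [4] / [5];  common shape = (3, 2, 1, 1)

Row-insert the values π_1, π_2, … into P one at a time, bumping the leftmost entry strictly greater than the inserted value down to the next row. The recording tableau Q records, in position (i, j), the step at which that cell was added to P.
  Insert 6 (step 1): P = [6];  Q = [1]
  Insert 1 (step 2): P = [1] / [6];  Q = [1] / [2]
  Insert 5 (step 3): P = [1, 5] / [6];  Q = [1, 3] / [2]
  Insert 4 (step 4): P = [1, 4] / [5] / [6];  Q = [1, 3] / [2] / [4]
  Insert 2 (step 5): P = [1, 2] / [4] / [5] / [6];  Q = [1, 3] / [2] / [4] / [5]
  Insert 7 (step 6): P = [1, 2, 7] / [4] / [5] / [6];  Q = [1, 3, 6] / [2] / [4] / [5]
  Insert 3 (step 7): P = [1, 2, 3] / [4, 7] / [5] / [6];  Q = [1, 3, 6] / [2, 7] / [4] / [5]
Final shape: (3, 2, 1, 1).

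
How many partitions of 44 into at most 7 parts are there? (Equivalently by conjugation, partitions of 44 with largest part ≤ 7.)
p(44, parts ≤ 7) = 9953

Use the recurrence p(n, m) = p(n, m−1) + p(n−m, m): either the largest part is < m (count p(n, m−1)) or the largest part is exactly m (remove one copy of m, count p(n−m, m)). With p(0, ·) = 1 this gives p(44, parts ≤ 7) = 9953. (By conjugating Young diagrams, this also counts partitions of 44 into at most 7 parts.)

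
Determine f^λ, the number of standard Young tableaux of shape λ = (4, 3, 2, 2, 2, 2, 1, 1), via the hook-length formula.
# SYT of shape (4, 3, 2, 2, 2, 2, 1, 1) = 618800

Hook-length formula: f^λ = n! / Π hook(c), product over all cells c of the Young diagram. For λ = (4, 3, 2, 2, 2, 2, 1, 1), n = 17 boxes. Hook lengths by row (left-to-right, top-to-bottom): [11, 8, 3, 1]; [9, 6, 1]; [7, 4]; [6, 3]; [5, 2]; [4, 1]; [2]; [1]. Product of hooks = 574801920. So f^λ = 17! / 574801920 = 355687428096000 / 574801920 = 618800.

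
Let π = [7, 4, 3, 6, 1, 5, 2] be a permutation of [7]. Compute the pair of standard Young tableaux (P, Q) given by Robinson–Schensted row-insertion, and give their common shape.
P = [1, 2] / [3, 5] / [4, 6] / [7];  Q = [1, 4] / [2, 6] / [3, 7] / [5];  common shape = (2, 2, 2, 1)

Row-insert the values π_1, π_2, … into P one at a time, bumping the leftmost entry strictly greater than the inserted value down to the next row. The recording tableau Q records, in position (i, j), the step at which that cell was added to P.
  Insert 7 (step 1): P = [7];  Q = [1]
  Insert 4 (step 2): P = [4] / [7];  Q = [1] / [2]
  Insert 3 (step 3): P = [3] / [4] / [7];  Q = [1] / [2] / [3]
  Insert 6 (step 4): P = [3, 6] / [4] / [7];  Q = [1, 4] / [2] / [3]
  Insert 1 (step 5): P = [1, 6] / [3] / [4] / [7];  Q = [1, 4] / [2] / [3] / [5]
  Insert 5 (step 6): P = [1, 5] / [3, 6] / [4] / [7];  Q = [1, 4] / [2, 6] / [3] / [5]
  Insert 2 (step 7): P = [1, 2] / [3, 5] / [4, 6] / [7];  Q = [1, 4] / [2, 6] / [3, 7] / [5]
Final shape: (2, 2, 2, 1).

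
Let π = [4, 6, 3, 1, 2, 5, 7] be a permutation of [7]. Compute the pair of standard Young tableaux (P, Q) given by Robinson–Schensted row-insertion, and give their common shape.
P = [1, 2, 5, 7] / [3, 6] / [4];  Q = [1, 2, 6, 7] / [3, 5] / [4];  common shape = (4, 2, 1)

Row-insert the values π_1, π_2, … into P one at a time, bumping the leftmost entry strictly greater than the inserted value down to the next row. The recording tableau Q records, in position (i, j), the step at which that cell was added to P.
  Insert 4 (step 1): P = [4];  Q = [1]
  Insert 6 (step 2): P = [4, 6];  Q = [1, 2]
  Insert 3 (step 3): P = [3, 6] / [4];  Q = [1, 2] / [3]
  Insert 1 (step 4): P = [1, 6] / [3] / [4];  Q = [1, 2] / [3] / [4]
  Insert 2 (step 5): P = [1, 2] / [3, 6] / [4];  Q = [1, 2] / [3, 5] / [4]
  Insert 5 (step 6): P = [1, 2, 5] / [3, 6] / [4];  Q = [1, 2, 6] / [3, 5] / [4]
  Insert 7 (step 7): P = [1, 2, 5, 7] / [3, 6] / [4];  Q = [1, 2, 6, 7] / [3, 5] / [4]
Final shape: (4, 2, 1).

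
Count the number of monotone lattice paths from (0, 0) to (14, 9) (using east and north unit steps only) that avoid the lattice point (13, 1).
Number of paths = 817064

Total paths from (0, 0) to (14, 9): C(23, 14) = 817190. Paths through (13, 1): (paths (0, 0) → (13, 1)) × (paths (13, 1) → (14, 9)) = C(14, 13) · C(9, 1) = 14 · 9 = 126. Avoidance count = 817190 − 126 = 817064.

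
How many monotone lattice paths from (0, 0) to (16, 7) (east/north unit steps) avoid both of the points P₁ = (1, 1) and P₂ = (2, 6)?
Number of paths = 136389

Inclusion–exclusion. Total paths: C(23, 16) = 245157. Through P₁: C(2, 1)·C(21, 15) = 108528. Through P₂: C(8, 2)·C(15, 14) = 420. Since P₁ is strictly southwest of P₂, a monotone path through both must visit P₁ then P₂; paths through both = C(2, 1)·C(6, 1)·C(15, 14) = 180. Avoid both = 245157 − 108528 − 420 + 180 = 136389.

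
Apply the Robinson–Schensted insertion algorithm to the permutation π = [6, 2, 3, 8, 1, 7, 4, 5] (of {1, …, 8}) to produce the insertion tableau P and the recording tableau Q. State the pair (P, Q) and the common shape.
P = [1, 3, 4, 5] / [2, 7] / [6, 8];  Q = [1, 3, 4, 8] / [2, 6] / [5, 7];  common shape = (4, 2, 2)

Row-insert the values π_1, π_2, … into P one at a time, bumping the leftmost entry strictly greater than the inserted value down to the next row. The recording tableau Q records, in position (i, j), the step at which that cell was added to P.
  Insert 6 (step 1): P = [6];  Q = [1]
  Insert 2 (step 2): P = [2] / [6];  Q = [1] / [2]
  Insert 3 (step 3): P = [2, 3] / [6];  Q = [1, 3] / [2]
  Insert 8 (step 4): P = [2, 3, 8] / [6];  Q = [1, 3, 4] / [2]
  Insert 1 (step 5): P = [1, 3, 8] / [2] / [6];  Q = [1, 3, 4] / [2] / [5]
  Insert 7 (step 6): P = [1, 3, 7] / [2, 8] / [6];  Q = [1, 3, 4] / [2, 6] / [5]
  Insert 4 (step 7): P = [1, 3, 4] / [2, 7] / [6, 8];  Q = [1, 3, 4] / [2, 6] / [5, 7]
  Insert 5 (step 8): P = [1, 3, 4, 5] / [2, 7] / [6, 8];  Q = [1, 3, 4, 8] / [2, 6] / [5, 7]
Final shape: (4, 2, 2).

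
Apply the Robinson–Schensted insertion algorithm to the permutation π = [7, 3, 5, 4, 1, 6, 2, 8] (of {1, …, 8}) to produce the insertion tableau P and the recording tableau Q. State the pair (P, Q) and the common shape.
P = [1, 2, 6, 8] / [3, 4] / [5] / [7];  Q = [1, 3, 6, 8] / [2, 7] / [4] / [5];  common shape = (4, 2, 1, 1)

Row-insert the values π_1, π_2, … into P one at a time, bumping the leftmost entry strictly greater than the inserted value down to the next row. The recording tableau Q records, in position (i, j), the step at which that cell was added to P.
  Insert 7 (step 1): P = [7];  Q = [1]
  Insert 3 (step 2): P = [3] / [7];  Q = [1] / [2]
  Insert 5 (step 3): P = [3, 5] / [7];  Q = [1, 3] / [2]
  Insert 4 (step 4): P = [3, 4] / [5] / [7];  Q = [1, 3] / [2] / [4]
  Insert 1 (step 5): P = [1, 4] / [3] / [5] / [7];  Q = [1, 3] / [2] / [4] / [5]
  Insert 6 (step 6): P = [1, 4, 6] / [3] / [5] / [7];  Q = [1, 3, 6] / [2] / [4] / [5]
  Insert 2 (step 7): P = [1, 2, 6] / [3, 4] / [5] / [7];  Q = [1, 3, 6] / [2, 7] / [4] / [5]
  Insert 8 (step 8): P = [1, 2, 6, 8] / [3, 4] / [5] / [7];  Q = [1, 3, 6, 8] / [2, 7] / [4] / [5]
Final shape: (4, 2, 1, 1).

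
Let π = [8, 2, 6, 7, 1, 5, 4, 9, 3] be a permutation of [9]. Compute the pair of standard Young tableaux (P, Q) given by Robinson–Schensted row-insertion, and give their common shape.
P = [1, 3, 7, 9] / [2, 4] / [5] / [6] / [8];  Q = [1, 3, 4, 8] / [2, 6] / [5] / [7] / [9];  common shape = (4, 2, 1, 1, 1)

Row-insert the values π_1, π_2, … into P one at a time, bumping the leftmost entry strictly greater than the inserted value down to the next row. The recording tableau Q records, in position (i, j), the step at which that cell was added to P.
  Insert 8 (step 1): P = [8];  Q = [1]
  Insert 2 (step 2): P = [2] / [8];  Q = [1] / [2]
  Insert 6 (step 3): P = [2, 6] / [8];  Q = [1, 3] / [2]
  Insert 7 (step 4): P = [2, 6, 7] / [8];  Q = [1, 3, 4] / [2]
  Insert 1 (step 5): P = [1, 6, 7] / [2] / [8];  Q = [1, 3, 4] / [2] / [5]
  Insert 5 (step 6): P = [1, 5, 7] / [2, 6] / [8];  Q = [1, 3, 4] / [2, 6] / [5]
  Insert 4 (step 7): P = [1, 4, 7] / [2, 5] / [6] / [8];  Q = [1, 3, 4] / [2, 6] / [5] / [7]
  Insert 9 (step 8): P = [1, 4, 7, 9] / [2, 5] / [6] / [8];  Q = [1, 3, 4, 8] / [2, 6] / [5] / [7]
  Insert 3 (step 9): P = [1, 3, 7, 9] / [2, 4] / [5] / [6] / [8];  Q = [1, 3, 4, 8] / [2, 6] / [5] / [7] / [9]
Final shape: (4, 2, 1, 1, 1).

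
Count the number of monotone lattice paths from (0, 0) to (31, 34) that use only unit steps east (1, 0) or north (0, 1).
Number of paths = 3397378086595889760

A monotone lattice path from (0, 0) to (31, 34) consists of 31 east steps and 34 north steps in some order, so it is determined by which 31 of the 65 steps are east. The count is C(65, 31) = 3397378086595889760.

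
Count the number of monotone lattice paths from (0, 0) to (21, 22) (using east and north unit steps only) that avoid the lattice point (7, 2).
Number of paths = 1001938358820

Total paths from (0, 0) to (21, 22): C(43, 21) = 1052049481860. Paths through (7, 2): (paths (0, 0) → (7, 2)) × (paths (7, 2) → (21, 22)) = C(9, 7) · C(34, 14) = 36 · 1391975640 = 50111123040. Avoidance count = 1052049481860 − 50111123040 = 1001938358820.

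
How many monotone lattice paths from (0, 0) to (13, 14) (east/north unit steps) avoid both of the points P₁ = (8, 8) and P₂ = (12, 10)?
Number of paths = 11844380

Inclusion–exclusion. Total paths: C(27, 13) = 20058300. Through P₁: C(16, 8)·C(11, 5) = 5945940. Through P₂: C(22, 12)·C(5, 1) = 3233230. Since P₁ is strictly southwest of P₂, a monotone path through both must visit P₁ then P₂; paths through both = C(16, 8)·C(6, 4)·C(5, 1) = 965250. Avoid both = 20058300 − 5945940 − 3233230 + 965250 = 11844380.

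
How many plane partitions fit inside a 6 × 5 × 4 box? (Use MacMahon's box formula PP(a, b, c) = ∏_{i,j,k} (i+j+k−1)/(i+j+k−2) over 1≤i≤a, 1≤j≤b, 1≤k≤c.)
PP(6, 5, 4) = 133613766

Evaluate the triple product over i = 1..6, j = 1..5, k = 1..4. The factors are (2/1) · (3/2) · (4/3) · (5/4) · (3/2) · (4/3) · (5/4) · (6/5) · … (120 factors total). The numerators and denominators telescope so the product is an integer; carrying out the multiplication exactly gives PP(6, 5, 4) = 133613766.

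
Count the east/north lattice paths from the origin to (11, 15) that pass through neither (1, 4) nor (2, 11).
Number of paths = 5935410

Inclusion–exclusion. Total paths: C(26, 11) = 7726160. Through P₁: C(5, 1)·C(21, 10) = 1763580. Through P₂: C(13, 2)·C(13, 9) = 55770. Since P₁ is strictly southwest of P₂, a monotone path through both must visit P₁ then P₂; paths through both = C(5, 1)·C(8, 1)·C(13, 9) = 28600. Avoid both = 7726160 − 1763580 − 55770 + 28600 = 5935410.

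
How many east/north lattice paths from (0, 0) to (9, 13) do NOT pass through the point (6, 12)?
Number of paths = 423164

Total paths from (0, 0) to (9, 13): C(22, 9) = 497420. Paths through (6, 12): (paths (0, 0) → (6, 12)) × (paths (6, 12) → (9, 13)) = C(18, 6) · C(4, 3) = 18564 · 4 = 74256. Avoidance count = 497420 − 74256 = 423164.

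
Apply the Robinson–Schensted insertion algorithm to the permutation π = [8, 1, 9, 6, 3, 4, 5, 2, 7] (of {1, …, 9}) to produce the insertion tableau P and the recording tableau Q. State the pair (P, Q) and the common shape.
P = [1, 2, 4, 5, 7] / [3, 9] / [6] / [8];  Q = [1, 3, 6, 7, 9] / [2, 4] / [5] / [8];  common shape = (5, 2, 1, 1)

Row-insert the values π_1, π_2, … into P one at a time, bumping the leftmost entry strictly greater than the inserted value down to the next row. The recording tableau Q records, in position (i, j), the step at which that cell was added to P.
  Insert 8 (step 1): P = [8];  Q = [1]
  Insert 1 (step 2): P = [1] / [8];  Q = [1] / [2]
  Insert 9 (step 3): P = [1, 9] / [8];  Q = [1, 3] / [2]
  Insert 6 (step 4): P = [1, 6] / [8, 9];  Q = [1, 3] / [2, 4]
  Insert 3 (step 5): P = [1, 3] / [6, 9] / [8];  Q = [1, 3] / [2, 4] / [5]
  Insert 4 (step 6): P = [1, 3, 4] / [6, 9] / [8];  Q = [1, 3, 6] / [2, 4] / [5]
  Insert 5 (step 7): P = [1, 3, 4, 5] / [6, 9] / [8];  Q = [1, 3, 6, 7] / [2, 4] / [5]
  Insert 2 (step 8): P = [1, 2, 4, 5] / [3, 9] / [6] / [8];  Q = [1, 3, 6, 7] / [2, 4] / [5] / [8]
  Insert 7 (step 9): P = [1, 2, 4, 5, 7] / [3, 9] / [6] / [8];  Q = [1, 3, 6, 7, 9] / [2, 4] / [5] / [8]
Final shape: (5, 2, 1, 1).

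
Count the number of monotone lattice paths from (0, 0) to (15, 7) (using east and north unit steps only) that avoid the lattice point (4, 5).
Number of paths = 160716

Total paths from (0, 0) to (15, 7): C(22, 15) = 170544. Paths through (4, 5): (paths (0, 0) → (4, 5)) × (paths (4, 5) → (15, 7)) = C(9, 4) · C(13, 11) = 126 · 78 = 9828. Avoidance count = 170544 − 9828 = 160716.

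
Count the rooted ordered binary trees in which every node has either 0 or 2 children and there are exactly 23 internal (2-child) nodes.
C_23 = 343059613650

These full binary trees are counted by the Catalan number C_n = (1/(n + 1)) · C(2n, n). For n = 23: C_23 = (1/24) · C(46, 23) = 8233430727600/24 = 343059613650.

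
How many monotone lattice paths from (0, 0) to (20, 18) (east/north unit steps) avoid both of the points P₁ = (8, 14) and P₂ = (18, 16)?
Number of paths = 19898879550

Inclusion–exclusion. Total paths: C(38, 20) = 33578000610. Through P₁: C(22, 8)·C(16, 12) = 581981400. Through P₂: C(34, 18)·C(4, 2) = 13223768580. Since P₁ is strictly southwest of P₂, a monotone path through both must visit P₁ then P₂; paths through both = C(22, 8)·C(12, 10)·C(4, 2) = 126628920. Avoid both = 33578000610 − 581981400 − 13223768580 + 126628920 = 19898879550.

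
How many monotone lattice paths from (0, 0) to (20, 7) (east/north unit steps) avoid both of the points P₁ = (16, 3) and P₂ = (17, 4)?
Number of paths = 739260

Inclusion–exclusion. Total paths: C(27, 20) = 888030. Through P₁: C(19, 16)·C(8, 4) = 67830. Through P₂: C(21, 17)·C(6, 3) = 119700. Since P₁ is strictly southwest of P₂, a monotone path through both must visit P₁ then P₂; paths through both = C(19, 16)·C(2, 1)·C(6, 3) = 38760. Avoid both = 888030 − 67830 − 119700 + 38760 = 739260.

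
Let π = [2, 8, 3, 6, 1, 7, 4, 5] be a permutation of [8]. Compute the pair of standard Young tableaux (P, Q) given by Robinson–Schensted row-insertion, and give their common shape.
P = [1, 3, 4, 5] / [2, 6, 7] / [8];  Q = [1, 2, 4, 6] / [3, 7, 8] / [5];  common shape = (4, 3, 1)

Row-insert the values π_1, π_2, … into P one at a time, bumping the leftmost entry strictly greater than the inserted value down to the next row. The recording tableau Q records, in position (i, j), the step at which that cell was added to P.
  Insert 2 (step 1): P = [2];  Q = [1]
  Insert 8 (step 2): P = [2, 8];  Q = [1, 2]
  Insert 3 (step 3): P = [2, 3] / [8];  Q = [1, 2] / [3]
  Insert 6 (step 4): P = [2, 3, 6] / [8];  Q = [1, 2, 4] / [3]
  Insert 1 (step 5): P = [1, 3, 6] / [2] / [8];  Q = [1, 2, 4] / [3] / [5]
  Insert 7 (step 6): P = [1, 3, 6, 7] / [2] / [8];  Q = [1, 2, 4, 6] / [3] / [5]
  Insert 4 (step 7): P = [1, 3, 4, 7] / [2, 6] / [8];  Q = [1, 2, 4, 6] / [3, 7] / [5]
  Insert 5 (step 8): P = [1, 3, 4, 5] / [2, 6, 7] / [8];  Q = [1, 2, 4, 6] / [3, 7, 8] / [5]
Final shape: (4, 3, 1).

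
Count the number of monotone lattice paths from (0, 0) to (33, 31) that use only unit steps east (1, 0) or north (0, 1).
Number of paths = 1777090076065542336

A monotone lattice path from (0, 0) to (33, 31) consists of 33 east steps and 31 north steps in some order, so it is determined by which 33 of the 64 steps are east. The count is C(64, 33) = 1777090076065542336.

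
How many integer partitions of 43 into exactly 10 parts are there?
p(43, 10 parts) = 5888

Partitions of n into exactly k parts are in bijection with partitions of n − k into at most k parts (subtract 1 from each part). So p(43, exactly 10) = p(33, parts ≤ 10). Computing via the recurrence p(m, j) = p(m, j−1) + p(m−j, j) gives 5888.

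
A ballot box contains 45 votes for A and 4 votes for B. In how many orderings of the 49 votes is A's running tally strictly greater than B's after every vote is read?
Strict-lead orderings = 177284

Total orderings of the 49 votes with 45 for A: C(49, 45) = 211876. By the Bertrand ballot formula (Cycle Lemma / reflection principle), the number of orderings in which A is strictly ahead of B throughout is (p − q)/(p + q) · C(p + q, p) = (45 − 4)/(45 + 4) · 211876 = 177284.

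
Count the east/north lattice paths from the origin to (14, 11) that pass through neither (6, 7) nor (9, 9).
Number of paths = 2947320

Inclusion–exclusion. Total paths: C(25, 14) = 4457400. Through P₁: C(13, 6)·C(12, 8) = 849420. Through P₂: C(18, 9)·C(7, 5) = 1021020. Since P₁ is strictly southwest of P₂, a monotone path through both must visit P₁ then P₂; paths through both = C(13, 6)·C(5, 3)·C(7, 5) = 360360. Avoid both = 4457400 − 849420 − 1021020 + 360360 = 2947320.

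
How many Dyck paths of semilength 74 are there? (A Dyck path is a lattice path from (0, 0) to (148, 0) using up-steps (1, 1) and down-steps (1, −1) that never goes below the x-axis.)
C_74 = 311496878311103321137536291518809134027240

These Dyck paths are counted by the Catalan number C_n = (1/(n + 1)) · C(2n, n). For n = 74: C_74 = (1/75) · C(148, 74) = 23362265873332749085315221863910685052043000/75 = 311496878311103321137536291518809134027240.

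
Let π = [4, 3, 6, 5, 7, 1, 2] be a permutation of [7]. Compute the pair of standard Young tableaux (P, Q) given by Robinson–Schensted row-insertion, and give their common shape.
P = [1, 2, 7] / [3, 5] / [4, 6];  Q = [1, 3, 5] / [2, 4] / [6, 7];  common shape = (3, 2, 2)

Row-insert the values π_1, π_2, … into P one at a time, bumping the leftmost entry strictly greater than the inserted value down to the next row. The recording tableau Q records, in position (i, j), the step at which that cell was added to P.
  Insert 4 (step 1): P = [4];  Q = [1]
  Insert 3 (step 2): P = [3] / [4];  Q = [1] / [2]
  Insert 6 (step 3): P = [3, 6] / [4];  Q = [1, 3] / [2]
  Insert 5 (step 4): P = [3, 5] / [4, 6];  Q = [1, 3] / [2, 4]
  Insert 7 (step 5): P = [3, 5, 7] / [4, 6];  Q = [1, 3, 5] / [2, 4]
  Insert 1 (step 6): P = [1, 5, 7] / [3, 6] / [4];  Q = [1, 3, 5] / [2, 4] / [6]
  Insert 2 (step 7): P = [1, 2, 7] / [3, 5] / [4, 6];  Q = [1, 3, 5] / [2, 4] / [6, 7]
Final shape: (3, 2, 2).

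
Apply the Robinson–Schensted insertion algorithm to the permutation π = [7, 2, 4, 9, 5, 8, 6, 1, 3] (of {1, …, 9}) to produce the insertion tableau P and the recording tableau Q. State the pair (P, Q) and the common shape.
P = [1, 3, 5, 6] / [2, 4] / [7, 8] / [9];  Q = [1, 3, 4, 6] / [2, 5] / [7, 9] / [8];  common shape = (4, 2, 2, 1)

Row-insert the values π_1, π_2, … into P one at a time, bumping the leftmost entry strictly greater than the inserted value down to the next row. The recording tableau Q records, in position (i, j), the step at which that cell was added to P.
  Insert 7 (step 1): P = [7];  Q = [1]
  Insert 2 (step 2): P = [2] / [7];  Q = [1] / [2]
  Insert 4 (step 3): P = [2, 4] / [7];  Q = [1, 3] / [2]
  Insert 9 (step 4): P = [2, 4, 9] / [7];  Q = [1, 3, 4] / [2]
  Insert 5 (step 5): P = [2, 4, 5] / [7, 9];  Q = [1, 3, 4] / [2, 5]
  Insert 8 (step 6): P = [2, 4, 5, 8] / [7, 9];  Q = [1, 3, 4, 6] / [2, 5]
  Insert 6 (step 7): P = [2, 4, 5, 6] / [7, 8] / [9];  Q = [1, 3, 4, 6] / [2, 5] / [7]
  Insert 1 (step 8): P = [1, 4, 5, 6] / [2, 8] / [7] / [9];  Q = [1, 3, 4, 6] / [2, 5] / [7] / [8]
  Insert 3 (step 9): P = [1, 3, 5, 6] / [2, 4] / [7, 8] / [9];  Q = [1, 3, 4, 6] / [2, 5] / [7, 9] / [8]
Final shape: (4, 2, 2, 1).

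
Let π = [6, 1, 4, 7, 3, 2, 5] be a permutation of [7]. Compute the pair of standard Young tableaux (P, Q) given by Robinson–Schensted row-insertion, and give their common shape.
P = [1, 2, 5] / [3, 7] / [4] / [6];  Q = [1, 3, 4] / [2, 7] / [5] / [6];  common shape = (3, 2, 1, 1)

Row-insert the values π_1, π_2, … into P one at a time, bumping the leftmost entry strictly greater than the inserted value down to the next row. The recording tableau Q records, in position (i, j), the step at which that cell was added to P.
  Insert 6 (step 1): P = [6];  Q = [1]
  Insert 1 (step 2): P = [1] / [6];  Q = [1] / [2]
  Insert 4 (step 3): P = [1, 4] / [6];  Q = [1, 3] / [2]
  Insert 7 (step 4): P = [1, 4, 7] / [6];  Q = [1, 3, 4] / [2]
  Insert 3 (step 5): P = [1, 3, 7] / [4] / [6];  Q = [1, 3, 4] / [2] / [5]
  Insert 2 (step 6): P = [1, 2, 7] / [3] / [4] / [6];  Q = [1, 3, 4] / [2] / [5] / [6]
  Insert 5 (step 7): P = [1, 2, 5] / [3, 7] / [4] / [6];  Q = [1, 3, 4] / [2, 7] / [5] / [6]
Final shape: (3, 2, 1, 1).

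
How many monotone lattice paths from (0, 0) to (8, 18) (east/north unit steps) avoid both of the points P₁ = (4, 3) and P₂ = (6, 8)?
Number of paths = 1276927

Inclusion–exclusion. Total paths: C(26, 8) = 1562275. Through P₁: C(7, 4)·C(19, 4) = 135660. Through P₂: C(14, 6)·C(12, 2) = 198198. Since P₁ is strictly southwest of P₂, a monotone path through both must visit P₁ then P₂; paths through both = C(7, 4)·C(7, 2)·C(12, 2) = 48510. Avoid both = 1562275 − 135660 − 198198 + 48510 = 1276927.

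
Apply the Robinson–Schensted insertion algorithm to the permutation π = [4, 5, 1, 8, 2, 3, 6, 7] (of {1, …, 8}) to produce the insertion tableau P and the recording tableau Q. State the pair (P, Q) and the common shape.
P = [1, 2, 3, 6, 7] / [4, 5, 8];  Q = [1, 2, 4, 7, 8] / [3, 5, 6];  common shape = (5, 3)

Row-insert the values π_1, π_2, … into P one at a time, bumping the leftmost entry strictly greater than the inserted value down to the next row. The recording tableau Q records, in position (i, j), the step at which that cell was added to P.
  Insert 4 (step 1): P = [4];  Q = [1]
  Insert 5 (step 2): P = [4, 5];  Q = [1, 2]
  Insert 1 (step 3): P = [1, 5] / [4];  Q = [1, 2] / [3]
  Insert 8 (step 4): P = [1, 5, 8] / [4];  Q = [1, 2, 4] / [3]
  Insert 2 (step 5): P = [1, 2, 8] / [4, 5];  Q = [1, 2, 4] / [3, 5]
  Insert 3 (step 6): P = [1, 2, 3] / [4, 5, 8];  Q = [1, 2, 4] / [3, 5, 6]
  Insert 6 (step 7): P = [1, 2, 3, 6] / [4, 5, 8];  Q = [1, 2, 4, 7] / [3, 5, 6]
  Insert 7 (step 8): P = [1, 2, 3, 6, 7] / [4, 5, 8];  Q = [1, 2, 4, 7, 8] / [3, 5, 6]
Final shape: (5, 3).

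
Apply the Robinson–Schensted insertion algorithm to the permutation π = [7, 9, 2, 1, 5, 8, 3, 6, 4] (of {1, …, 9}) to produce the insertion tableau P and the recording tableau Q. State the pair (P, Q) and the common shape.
P = [1, 3, 4] / [2, 5, 6] / [7, 8] / [9];  Q = [1, 2, 6] / [3, 5, 8] / [4, 7] / [9];  common shape = (3, 3, 2, 1)

Row-insert the values π_1, π_2, … into P one at a time, bumping the leftmost entry strictly greater than the inserted value down to the next row. The recording tableau Q records, in position (i, j), the step at which that cell was added to P.
  Insert 7 (step 1): P = [7];  Q = [1]
  Insert 9 (step 2): P = [7, 9];  Q = [1, 2]
  Insert 2 (step 3): P = [2, 9] / [7];  Q = [1, 2] / [3]
  Insert 1 (step 4): P = [1, 9] / [2] / [7];  Q = [1, 2] / [3] / [4]
  Insert 5 (step 5): P = [1, 5] / [2, 9] / [7];  Q = [1, 2] / [3, 5] / [4]
  Insert 8 (step 6): P = [1, 5, 8] / [2, 9] / [7];  Q = [1, 2, 6] / [3, 5] / [4]
  Insert 3 (step 7): P = [1, 3, 8] / [2, 5] / [7, 9];  Q = [1, 2, 6] / [3, 5] / [4, 7]
  Insert 6 (step 8): P = [1, 3, 6] / [2, 5, 8] / [7, 9];  Q = [1, 2, 6] / [3, 5, 8] / [4, 7]
  Insert 4 (step 9): P = [1, 3, 4] / [2, 5, 6] / [7, 8] / [9];  Q = [1, 2, 6] / [3, 5, 8] / [4, 7] / [9]
Final shape: (3, 3, 2, 1).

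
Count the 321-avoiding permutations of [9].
C_9 = 4862

These 321-avoiding permutations are counted by the Catalan number C_n = (1/(n + 1)) · C(2n, n). For n = 9: C_9 = (1/10) · C(18, 9) = 48620/10 = 4862.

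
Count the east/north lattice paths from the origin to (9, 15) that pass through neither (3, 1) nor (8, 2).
Number of paths = 1152170

Inclusion–exclusion. Total paths: C(24, 9) = 1307504. Through P₁: C(4, 3)·C(20, 6) = 155040. Through P₂: C(10, 8)·C(14, 1) = 630. Since P₁ is strictly southwest of P₂, a monotone path through both must visit P₁ then P₂; paths through both = C(4, 3)·C(6, 5)·C(14, 1) = 336. Avoid both = 1307504 − 155040 − 630 + 336 = 1152170.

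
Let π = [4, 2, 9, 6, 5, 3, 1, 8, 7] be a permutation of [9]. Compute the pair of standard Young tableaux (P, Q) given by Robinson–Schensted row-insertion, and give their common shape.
P = [1, 3, 7] / [2, 5, 8] / [4] / [6] / [9];  Q = [1, 3, 8] / [2, 4, 9] / [5] / [6] / [7];  common shape = (3, 3, 1, 1, 1)

Row-insert the values π_1, π_2, … into P one at a time, bumping the leftmost entry strictly greater than the inserted value down to the next row. The recording tableau Q records, in position (i, j), the step at which that cell was added to P.
  Insert 4 (step 1): P = [4];  Q = [1]
  Insert 2 (step 2): P = [2] / [4];  Q = [1] / [2]
  Insert 9 (step 3): P = [2, 9] / [4];  Q = [1, 3] / [2]
  Insert 6 (step 4): P = [2, 6] / [4, 9];  Q = [1, 3] / [2, 4]
  Insert 5 (step 5): P = [2, 5] / [4, 6] / [9];  Q = [1, 3] / [2, 4] / [5]
  Insert 3 (step 6): P = [2, 3] / [4, 5] / [6] / [9];  Q = [1, 3] / [2, 4] / [5] / [6]
  Insert 1 (step 7): P = [1, 3] / [2, 5] / [4] / [6] / [9];  Q = [1, 3] / [2, 4] / [5] / [6] / [7]
  Insert 8 (step 8): P = [1, 3, 8] / [2, 5] / [4] / [6] / [9];  Q = [1, 3, 8] / [2, 4] / [5] / [6] / [7]
  Insert 7 (step 9): P = [1, 3, 7] / [2, 5, 8] / [4] / [6] / [9];  Q = [1, 3, 8] / [2, 4, 9] / [5] / [6] / [7]
Final shape: (3, 3, 1, 1, 1).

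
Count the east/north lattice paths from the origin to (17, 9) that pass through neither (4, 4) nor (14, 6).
Number of paths = 1841990

Inclusion–exclusion. Total paths: C(26, 17) = 3124550. Through P₁: C(8, 4)·C(18, 13) = 599760. Through P₂: C(20, 14)·C(6, 3) = 775200. Since P₁ is strictly southwest of P₂, a monotone path through both must visit P₁ then P₂; paths through both = C(8, 4)·C(12, 10)·C(6, 3) = 92400. Avoid both = 3124550 − 599760 − 775200 + 92400 = 1841990.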